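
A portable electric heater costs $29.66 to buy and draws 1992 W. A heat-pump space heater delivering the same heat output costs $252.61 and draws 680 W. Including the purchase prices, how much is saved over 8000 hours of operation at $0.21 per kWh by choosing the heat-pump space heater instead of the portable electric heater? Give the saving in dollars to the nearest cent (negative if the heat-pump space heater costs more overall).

portable electric heater: $29.66 + (1992/1000) kW × 8000 h × $0.21 = $29.66 + $3346.56 = $3376.22
heat-pump space heater: $252.61 + (680/1000) kW × 8000 h × $0.21 = $252.61 + $1142.4 = $1395.01
Saving = $3376.22 − $1395.01 = $1981.21

$1981.21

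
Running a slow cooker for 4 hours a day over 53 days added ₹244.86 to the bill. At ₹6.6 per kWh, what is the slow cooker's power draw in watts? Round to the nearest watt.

Energy = ₹244.86 ÷ ₹6.6/kWh = 37.1 kWh
Runtime = 4 h/day × 53 days = 212 h
Power = 37.1 kWh ÷ 212 h = 0.175 kW = 175 W

175 W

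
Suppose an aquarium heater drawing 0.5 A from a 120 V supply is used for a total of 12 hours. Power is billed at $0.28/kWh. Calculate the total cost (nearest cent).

Power = 0.5 A × 120 V = 60 W = 0.06 kW
Energy = 0.06 kW × 12 h = 0.72 kWh
Cost = 0.72 kWh × $0.28/kWh = $0.20

$0.20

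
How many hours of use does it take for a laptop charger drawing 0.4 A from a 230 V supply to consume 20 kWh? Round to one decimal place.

Power = 0.4 A × 230 V = 92 W = 0.092 kW
Hours = 20 kWh ÷ 0.092 kW = 217.4 h

217.4 h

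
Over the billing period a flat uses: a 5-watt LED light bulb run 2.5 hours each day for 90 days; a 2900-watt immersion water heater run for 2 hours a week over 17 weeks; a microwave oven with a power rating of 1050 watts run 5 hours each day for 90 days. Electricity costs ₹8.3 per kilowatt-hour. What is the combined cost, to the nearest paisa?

₹4749.47

LED light bulb: Runtime = 2.5 h/day × 90 days = 225 h
LED light bulb: 0.005 kW × 225 h = 1.125 kWh
immersion water heater: Runtime = 2 h/week × 17 weeks = 34 h
immersion water heater: 2.9 kW × 34 h = 98.6 kWh
microwave oven: Runtime = 5 h/day × 90 days = 450 h
microwave oven: 1.05 kW × 450 h = 472.5 kWh
Total energy = 572.225 kWh
Cost = 572.225 × ₹8.3 = ₹4749.47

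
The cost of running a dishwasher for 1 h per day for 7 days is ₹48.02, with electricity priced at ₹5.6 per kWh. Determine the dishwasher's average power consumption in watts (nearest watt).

Energy = ₹48.02 ÷ ₹5.6/kWh = 8.575 kWh
Runtime = 1 h/day × 7 days = 7 h
Power = 8.575 kWh ÷ 7 h = 1.225 kW = 1225 W

1225 W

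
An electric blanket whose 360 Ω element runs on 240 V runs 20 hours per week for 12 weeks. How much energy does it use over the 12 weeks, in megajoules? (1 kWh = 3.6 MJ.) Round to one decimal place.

138.2 MJ

Power = V²/R = 240²/360 = 160 W = 0.16 kW
Runtime = 20 h/week × 12 weeks = 240 h
Energy = 0.16 kW × 240 h = 38.4 kWh
= 38.4 × 3.6 MJ = 138.2 MJ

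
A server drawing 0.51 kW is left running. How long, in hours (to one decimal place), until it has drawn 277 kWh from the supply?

543.1 h

Hours = 277 kWh ÷ 0.51 kW = 543.1 h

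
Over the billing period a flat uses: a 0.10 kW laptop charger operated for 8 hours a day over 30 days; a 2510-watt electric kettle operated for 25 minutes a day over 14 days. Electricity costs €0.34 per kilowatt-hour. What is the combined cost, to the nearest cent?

€13.14

laptop charger: Runtime = 8 h/day × 30 days = 240 h
laptop charger: 0.1 kW × 240 h = 24 kWh
electric kettle: Runtime = 25 min × 14 = 350 min = 5.833333… h
electric kettle: 2.51 kW × 5.833333… h = 14.641666… kWh
Total energy = 38.641666… kWh
Cost = 38.641666… × €0.34 = €13.14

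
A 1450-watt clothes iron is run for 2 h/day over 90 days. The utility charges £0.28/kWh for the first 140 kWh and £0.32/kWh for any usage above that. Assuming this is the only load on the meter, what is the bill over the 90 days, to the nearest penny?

£77.92

Runtime = 2 h/day × 90 days = 180 h
Energy = 1.45 kW × 180 h = 261 kWh
Tier 1 (0–140 kWh): 140 × £0.28 = £39.2
Above 140 kWh: 121 × £0.32 = £38.72
Bill = £77.92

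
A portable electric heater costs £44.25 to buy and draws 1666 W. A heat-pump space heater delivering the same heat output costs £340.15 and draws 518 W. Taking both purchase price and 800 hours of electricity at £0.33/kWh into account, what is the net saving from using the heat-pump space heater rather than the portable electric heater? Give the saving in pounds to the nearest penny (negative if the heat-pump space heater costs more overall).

£7.17

portable electric heater: £44.25 + (1666/1000) kW × 800 h × £0.33 = £44.25 + £439.824 = £484.074
heat-pump space heater: £340.15 + (518/1000) kW × 800 h × £0.33 = £340.15 + £136.752 = £476.902
Saving = £484.074 − £476.902 = £7.172 → £7.17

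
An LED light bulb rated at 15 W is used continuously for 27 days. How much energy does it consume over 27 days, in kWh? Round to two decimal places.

9.72 kWh

Runtime = 24 h × 27 = 648 h
Energy = 0.015 kW × 648 h = 9.72 kWh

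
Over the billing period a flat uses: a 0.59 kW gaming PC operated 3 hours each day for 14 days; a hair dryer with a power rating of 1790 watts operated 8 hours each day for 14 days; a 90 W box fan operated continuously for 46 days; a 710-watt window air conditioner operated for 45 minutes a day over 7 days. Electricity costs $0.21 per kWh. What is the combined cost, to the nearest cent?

$68.95

gaming PC: Runtime = 3 h/day × 14 days = 42 h
gaming PC: 0.59 kW × 42 h = 24.78 kWh
hair dryer: Runtime = 8 h/day × 14 days = 112 h
hair dryer: 1.79 kW × 112 h = 200.48 kWh
box fan: Runtime = 24 h × 46 = 1104 h
box fan: 0.09 kW × 1104 h = 99.36 kWh
window air conditioner: Runtime = 45 min × 7 = 315 min = 5.25 h
window air conditioner: 0.71 kW × 5.25 h = 3.7275 kWh
Total energy = 328.3475 kWh
Cost = 328.3475 × $0.21 = $68.95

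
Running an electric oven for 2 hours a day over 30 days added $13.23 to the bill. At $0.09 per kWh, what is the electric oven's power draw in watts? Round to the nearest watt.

Energy = $13.23 ÷ $0.09/kWh = 147 kWh
Runtime = 2 h/day × 30 days = 60 h
Power = 147 kWh ÷ 60 h = 2.45 kW = 2450 W

2450 W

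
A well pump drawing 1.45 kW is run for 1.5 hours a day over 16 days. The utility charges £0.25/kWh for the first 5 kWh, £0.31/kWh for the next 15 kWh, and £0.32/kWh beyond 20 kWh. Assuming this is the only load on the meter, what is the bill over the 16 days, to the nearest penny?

£10.64

Runtime = 1.5 h/day × 16 days = 24 h
Energy = 1.45 kW × 24 h = 34.8 kWh
Tier 1 (0–5 kWh): 5 × £0.25 = £1.25
Tier 2 (5–20 kWh): 15 × £0.31 = £4.65
Above 20 kWh: 14.8 × £0.32 = £4.736
Bill = £10.64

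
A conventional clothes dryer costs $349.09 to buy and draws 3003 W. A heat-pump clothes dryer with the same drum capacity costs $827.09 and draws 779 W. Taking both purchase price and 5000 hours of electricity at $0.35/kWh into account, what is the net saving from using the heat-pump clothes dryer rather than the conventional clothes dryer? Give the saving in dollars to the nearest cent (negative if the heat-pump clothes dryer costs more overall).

$3414.00

conventional clothes dryer: $349.09 + (3003/1000) kW × 5000 h × $0.35 = $349.09 + $5255.25 = $5604.34
heat-pump clothes dryer: $827.09 + (779/1000) kW × 5000 h × $0.35 = $827.09 + $1363.25 = $2190.34
Saving = $5604.34 − $2190.34 = $3414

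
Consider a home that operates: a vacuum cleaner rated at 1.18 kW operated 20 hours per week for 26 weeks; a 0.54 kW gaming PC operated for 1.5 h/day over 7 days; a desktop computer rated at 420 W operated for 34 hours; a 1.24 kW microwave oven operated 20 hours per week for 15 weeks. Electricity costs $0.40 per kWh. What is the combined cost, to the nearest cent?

vacuum cleaner: Runtime = 20 h/week × 26 weeks = 520 h
vacuum cleaner: 1.18 kW × 520 h = 613.6 kWh
gaming PC: Runtime = 1.5 h/day × 7 days = 10.5 h
gaming PC: 0.54 kW × 10.5 h = 5.67 kWh
desktop computer: 0.42 kW × 34 h = 14.28 kWh
microwave oven: Runtime = 20 h/week × 15 weeks = 300 h
microwave oven: 1.24 kW × 300 h = 372 kWh
Total energy = 1005.55 kWh
Cost = 1005.55 × $0.40 = $402.22

$402.22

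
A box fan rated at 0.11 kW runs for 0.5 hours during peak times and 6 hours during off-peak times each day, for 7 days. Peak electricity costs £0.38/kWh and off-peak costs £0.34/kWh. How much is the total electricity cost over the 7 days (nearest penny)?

£1.72

Peak energy = 0.11 kW × 0.5 h × 7 = 0.385 kWh
Off-peak energy = 0.11 kW × 6 h × 7 = 4.62 kWh
Cost = 0.385 × £0.38 + 4.62 × £0.34 = £0.1463 + £1.5708 = £1.72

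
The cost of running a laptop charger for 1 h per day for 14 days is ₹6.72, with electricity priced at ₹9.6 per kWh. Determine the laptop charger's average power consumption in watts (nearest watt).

50 W

Energy = ₹6.72 ÷ ₹9.6/kWh = 0.7 kWh
Runtime = 1 h/day × 14 days = 14 h
Power = 0.7 kWh ÷ 14 h = 0.05 kW = 50 W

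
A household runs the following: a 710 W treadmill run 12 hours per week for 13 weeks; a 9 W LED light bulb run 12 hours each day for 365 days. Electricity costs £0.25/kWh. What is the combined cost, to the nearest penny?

£37.55

treadmill: Runtime = 12 h/week × 13 weeks = 156 h
treadmill: 0.71 kW × 156 h = 110.76 kWh
LED light bulb: Runtime = 12 h/day × 365 days = 4380 h
LED light bulb: 0.009 kW × 4380 h = 39.42 kWh
Total energy = 150.18 kWh
Cost = 150.18 × £0.25 = £37.55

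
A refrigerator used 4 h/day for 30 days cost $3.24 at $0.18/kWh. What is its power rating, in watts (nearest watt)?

Energy = $3.24 ÷ $0.18/kWh = 18 kWh
Runtime = 4 h/day × 30 days = 120 h
Power = 18 kWh ÷ 120 h = 0.15 kW = 150 W

150 W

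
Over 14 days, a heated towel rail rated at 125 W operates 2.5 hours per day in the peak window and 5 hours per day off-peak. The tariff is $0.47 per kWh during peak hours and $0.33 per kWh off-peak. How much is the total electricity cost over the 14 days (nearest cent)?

Peak energy = 0.125 kW × 2.5 h × 14 = 4.375 kWh
Off-peak energy = 0.125 kW × 5 h × 14 = 8.75 kWh
Cost = 4.375 × $0.47 + 8.75 × $0.33 = $2.05625 + $2.8875 = $4.94

$4.94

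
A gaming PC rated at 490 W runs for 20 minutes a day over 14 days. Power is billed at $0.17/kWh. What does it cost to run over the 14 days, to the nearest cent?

$0.39

Runtime = 20 min × 14 = 280 min = 4.666666… h
Energy = 0.49 kW × 4.666666… h = 2.286666… kWh
Cost = 2.286666… kWh × $0.17/kWh = $0.39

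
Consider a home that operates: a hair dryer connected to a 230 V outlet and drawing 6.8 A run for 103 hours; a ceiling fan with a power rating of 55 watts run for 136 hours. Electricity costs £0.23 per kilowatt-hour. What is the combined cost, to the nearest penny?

hair dryer: Power = 6.8 A × 230 V = 1564 W = 1.564 kW
hair dryer: 1.564 kW × 103 h = 161.092 kWh
ceiling fan: 0.055 kW × 136 h = 7.48 kWh
Total energy = 168.572 kWh
Cost = 168.572 × £0.23 = £38.77

£38.77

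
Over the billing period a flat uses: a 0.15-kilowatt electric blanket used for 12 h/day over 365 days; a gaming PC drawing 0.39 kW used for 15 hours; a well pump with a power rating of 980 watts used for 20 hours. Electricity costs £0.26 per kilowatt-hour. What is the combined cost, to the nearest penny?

£177.44

electric blanket: Runtime = 12 h/day × 365 days = 4380 h
electric blanket: 0.15 kW × 4380 h = 657 kWh
gaming PC: 0.39 kW × 15 h = 5.85 kWh
well pump: 0.98 kW × 20 h = 19.6 kWh
Total energy = 682.45 kWh
Cost = 682.45 × £0.26 = £177.44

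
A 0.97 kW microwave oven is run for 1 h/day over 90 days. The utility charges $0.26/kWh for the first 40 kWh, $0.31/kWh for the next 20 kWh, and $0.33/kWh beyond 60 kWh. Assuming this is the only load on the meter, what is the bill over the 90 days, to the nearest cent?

$25.61

Runtime = 1 h/day × 90 days = 90 h
Energy = 0.97 kW × 90 h = 87.3 kWh
Tier 1 (0–40 kWh): 40 × $0.26 = $10.4
Tier 2 (40–60 kWh): 20 × $0.31 = $6.2
Above 60 kWh: 27.3 × $0.33 = $9.009
Bill = $25.61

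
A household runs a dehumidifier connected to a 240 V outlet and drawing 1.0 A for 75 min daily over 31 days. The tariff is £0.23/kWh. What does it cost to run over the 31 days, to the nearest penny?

Power = 1.0 A × 240 V = 240 W = 0.24 kW
Runtime = 75 min × 31 = 2325 min = 38.75 h
Energy = 0.24 kW × 38.75 h = 9.3 kWh
Cost = 9.3 kWh × £0.23/kWh = £2.14

£2.14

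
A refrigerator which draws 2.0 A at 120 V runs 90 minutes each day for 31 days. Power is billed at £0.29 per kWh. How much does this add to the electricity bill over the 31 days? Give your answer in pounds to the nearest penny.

Power = 2.0 A × 120 V = 240 W = 0.24 kW
Runtime = 90 min × 31 = 2790 min = 46.5 h
Energy = 0.24 kW × 46.5 h = 11.16 kWh
Cost = 11.16 kWh × £0.29/kWh = £3.24

£3.24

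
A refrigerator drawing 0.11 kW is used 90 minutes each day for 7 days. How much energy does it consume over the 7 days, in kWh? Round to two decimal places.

Runtime = 90 min × 7 = 630 min = 10.5 h
Energy = 0.11 kW × 10.5 h = 1.155 kWh ≈ 1.16 kWh

1.16 kWh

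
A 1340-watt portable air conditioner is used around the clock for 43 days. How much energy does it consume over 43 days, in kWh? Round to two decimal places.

Runtime = 24 h × 43 = 1032 h
Energy = 1.34 kW × 1032 h = 1382.88 kWh

1382.88 kWh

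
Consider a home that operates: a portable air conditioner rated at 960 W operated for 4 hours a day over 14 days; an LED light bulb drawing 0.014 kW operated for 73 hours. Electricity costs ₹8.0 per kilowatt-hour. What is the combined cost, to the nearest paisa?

portable air conditioner: Runtime = 4 h/day × 14 days = 56 h
portable air conditioner: 0.96 kW × 56 h = 53.76 kWh
LED light bulb: 0.014 kW × 73 h = 1.022 kWh
Total energy = 54.782 kWh
Cost = 54.782 × ₹8.0 = ₹438.26

₹438.26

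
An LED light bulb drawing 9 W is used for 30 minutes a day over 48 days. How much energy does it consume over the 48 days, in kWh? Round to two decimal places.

Runtime = 30 min × 48 = 1440 min = 24 h
Energy = 0.009 kW × 24 h = 0.216 kWh ≈ 0.22 kWh

0.22 kWh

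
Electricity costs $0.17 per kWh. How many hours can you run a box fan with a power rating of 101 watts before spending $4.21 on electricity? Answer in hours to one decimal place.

245.2 h

Energy available = $4.21 ÷ $0.17/kWh = 24.7647 kWh
Hours = 24.7647 kWh ÷ 0.101 kW = 245.2 h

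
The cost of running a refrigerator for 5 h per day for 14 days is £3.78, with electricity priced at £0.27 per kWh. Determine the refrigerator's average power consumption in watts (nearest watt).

200 W

Energy = £3.78 ÷ £0.27/kWh = 14 kWh
Runtime = 5 h/day × 14 days = 70 h
Power = 14 kWh ÷ 70 h = 0.2 kW = 200 W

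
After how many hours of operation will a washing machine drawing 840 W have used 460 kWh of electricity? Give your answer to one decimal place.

Hours = 460 kWh ÷ 0.84 kW = 547.6 h

547.6 h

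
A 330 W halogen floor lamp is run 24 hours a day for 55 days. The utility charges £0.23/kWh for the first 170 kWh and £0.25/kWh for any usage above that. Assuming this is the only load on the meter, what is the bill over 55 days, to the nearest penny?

Runtime = 24 h × 55 = 1320 h
Energy = 0.33 kW × 1320 h = 435.6 kWh
Tier 1 (0–170 kWh): 170 × £0.23 = £39.1
Above 170 kWh: 265.6 × £0.25 = £66.4
Bill = £105.50

£105.50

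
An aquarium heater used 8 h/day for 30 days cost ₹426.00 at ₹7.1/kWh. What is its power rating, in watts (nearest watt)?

250 W

Energy = ₹426.00 ÷ ₹7.1/kWh = 60 kWh
Runtime = 8 h/day × 30 days = 240 h
Power = 60 kWh ÷ 240 h = 0.25 kW = 250 W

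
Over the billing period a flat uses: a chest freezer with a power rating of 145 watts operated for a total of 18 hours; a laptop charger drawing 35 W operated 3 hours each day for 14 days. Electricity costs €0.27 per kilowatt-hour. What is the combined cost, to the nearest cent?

€1.10

chest freezer: 0.145 kW × 18 h = 2.61 kWh
laptop charger: Runtime = 3 h/day × 14 days = 42 h
laptop charger: 0.035 kW × 42 h = 1.47 kWh
Total energy = 4.08 kWh
Cost = 4.08 × €0.27 = €1.10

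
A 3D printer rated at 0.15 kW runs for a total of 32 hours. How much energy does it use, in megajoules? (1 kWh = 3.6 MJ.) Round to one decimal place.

17.3 MJ

Energy = 0.15 kW × 32 h = 4.8 kWh
= 4.8 × 3.6 MJ = 17.3 MJ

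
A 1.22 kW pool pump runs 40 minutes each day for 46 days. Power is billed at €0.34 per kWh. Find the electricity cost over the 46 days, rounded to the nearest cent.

€12.72

Runtime = 40 min × 46 = 1840 min = 30.666666… h
Energy = 1.22 kW × 30.666666… h = 37.413333… kWh
Cost = 37.413333… kWh × €0.34/kWh = €12.72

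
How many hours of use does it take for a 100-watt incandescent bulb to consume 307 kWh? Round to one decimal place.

3070.0 h

Hours = 307 kWh ÷ 0.1 kW = 3070.0 h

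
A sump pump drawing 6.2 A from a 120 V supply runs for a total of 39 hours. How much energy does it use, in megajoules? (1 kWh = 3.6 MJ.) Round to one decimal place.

104.5 MJ

Power = 6.2 A × 120 V = 744 W = 0.744 kW
Energy = 0.744 kW × 39 h = 29.016 kWh
= 29.016 × 3.6 MJ = 104.5 MJ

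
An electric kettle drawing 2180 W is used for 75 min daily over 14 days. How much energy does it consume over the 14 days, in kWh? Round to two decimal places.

Runtime = 75 min × 14 = 1050 min = 17.5 h
Energy = 2.18 kW × 17.5 h = 38.15 kWh

38.15 kWh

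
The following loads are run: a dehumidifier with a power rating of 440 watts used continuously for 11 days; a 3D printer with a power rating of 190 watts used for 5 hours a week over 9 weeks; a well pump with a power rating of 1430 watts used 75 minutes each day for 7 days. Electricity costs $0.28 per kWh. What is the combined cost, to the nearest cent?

dehumidifier: Runtime = 24 h × 11 = 264 h
dehumidifier: 0.44 kW × 264 h = 116.16 kWh
3D printer: Runtime = 5 h/week × 9 weeks = 45 h
3D printer: 0.19 kW × 45 h = 8.55 kWh
well pump: Runtime = 75 min × 7 = 525 min = 8.75 h
well pump: 1.43 kW × 8.75 h = 12.5125 kWh
Total energy = 137.2225 kWh
Cost = 137.2225 × $0.28 = $38.42

$38.42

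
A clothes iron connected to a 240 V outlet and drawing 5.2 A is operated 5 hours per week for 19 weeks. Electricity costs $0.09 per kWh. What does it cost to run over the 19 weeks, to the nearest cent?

Power = 5.2 A × 240 V = 1248 W = 1.248 kW
Runtime = 5 h/week × 19 weeks = 95 h
Energy = 1.248 kW × 95 h = 118.56 kWh
Cost = 118.56 kWh × $0.09/kWh = $10.67

$10.67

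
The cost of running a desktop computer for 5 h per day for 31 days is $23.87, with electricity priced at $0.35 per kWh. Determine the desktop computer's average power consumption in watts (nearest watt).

Energy = $23.87 ÷ $0.35/kWh = 68.2 kWh
Runtime = 5 h/day × 31 days = 155 h
Power = 68.2 kWh ÷ 155 h = 0.44 kW = 440 W

440 W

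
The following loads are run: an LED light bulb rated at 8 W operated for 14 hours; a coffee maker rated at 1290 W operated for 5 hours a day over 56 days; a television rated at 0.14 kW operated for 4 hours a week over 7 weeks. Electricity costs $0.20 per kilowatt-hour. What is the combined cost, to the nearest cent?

LED light bulb: 0.008 kW × 14 h = 0.112 kWh
coffee maker: Runtime = 5 h/day × 56 days = 280 h
coffee maker: 1.29 kW × 280 h = 361.2 kWh
television: Runtime = 4 h/week × 7 weeks = 28 h
television: 0.14 kW × 28 h = 3.92 kWh
Total energy = 365.232 kWh
Cost = 365.232 × $0.20 = $73.05

$73.05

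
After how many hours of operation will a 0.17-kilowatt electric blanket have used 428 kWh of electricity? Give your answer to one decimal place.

2517.6 h

Hours = 428 kWh ÷ 0.17 kW = 2517.6 h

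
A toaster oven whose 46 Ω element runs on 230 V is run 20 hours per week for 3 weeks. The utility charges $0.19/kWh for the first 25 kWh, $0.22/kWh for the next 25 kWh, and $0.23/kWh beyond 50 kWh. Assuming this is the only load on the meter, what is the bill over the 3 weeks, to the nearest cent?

$14.62

Power = V²/R = 230²/46 = 1150 W = 1.15 kW
Runtime = 20 h/week × 3 weeks = 60 h
Energy = 1.15 kW × 60 h = 69 kWh
Tier 1 (0–25 kWh): 25 × $0.19 = $4.75
Tier 2 (25–50 kWh): 25 × $0.22 = $5.5
Above 50 kWh: 19 × $0.23 = $4.37
Bill = $14.62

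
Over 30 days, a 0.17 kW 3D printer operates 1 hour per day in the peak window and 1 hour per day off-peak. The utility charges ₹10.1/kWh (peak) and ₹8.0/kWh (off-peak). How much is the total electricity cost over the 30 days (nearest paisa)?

Peak energy = 0.17 kW × 1 h × 30 = 5.1 kWh
Off-peak energy = 0.17 kW × 1 h × 30 = 5.1 kWh
Cost = 5.1 × ₹10.1 + 5.1 × ₹8.0 = ₹51.51 + ₹40.8 = ₹92.31

₹92.31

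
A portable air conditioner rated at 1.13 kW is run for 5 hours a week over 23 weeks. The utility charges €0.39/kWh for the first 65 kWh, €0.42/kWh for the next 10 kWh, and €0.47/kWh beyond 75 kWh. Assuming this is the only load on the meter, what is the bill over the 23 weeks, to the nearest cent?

Runtime = 5 h/week × 23 weeks = 115 h
Energy = 1.13 kW × 115 h = 129.95 kWh
Tier 1 (0–65 kWh): 65 × €0.39 = €25.35
Tier 2 (65–75 kWh): 10 × €0.42 = €4.2
Above 75 kWh: 54.95 × €0.47 = €25.8265
Bill = €55.38

€55.38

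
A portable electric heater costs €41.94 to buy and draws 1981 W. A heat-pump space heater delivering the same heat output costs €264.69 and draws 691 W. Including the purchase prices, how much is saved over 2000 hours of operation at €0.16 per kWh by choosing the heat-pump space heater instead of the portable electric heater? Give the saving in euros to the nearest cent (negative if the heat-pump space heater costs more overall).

portable electric heater: €41.94 + (1981/1000) kW × 2000 h × €0.16 = €41.94 + €633.92 = €675.86
heat-pump space heater: €264.69 + (691/1000) kW × 2000 h × €0.16 = €264.69 + €221.12 = €485.81
Saving = €675.86 − €485.81 = €190.05

€190.05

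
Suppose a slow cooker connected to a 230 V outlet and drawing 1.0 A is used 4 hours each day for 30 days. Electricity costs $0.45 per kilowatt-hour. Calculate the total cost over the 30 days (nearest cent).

Power = 1.0 A × 230 V = 230 W = 0.23 kW
Runtime = 4 h/day × 30 days = 120 h
Energy = 0.23 kW × 120 h = 27.6 kWh
Cost = 27.6 kWh × $0.45/kWh = $12.42

$12.42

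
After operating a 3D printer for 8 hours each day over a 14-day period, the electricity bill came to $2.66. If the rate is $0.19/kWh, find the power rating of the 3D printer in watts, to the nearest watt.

125 W

Energy = $2.66 ÷ $0.19/kWh = 14 kWh
Runtime = 8 h/day × 14 days = 112 h
Power = 14 kWh ÷ 112 h = 0.125 kW = 125 W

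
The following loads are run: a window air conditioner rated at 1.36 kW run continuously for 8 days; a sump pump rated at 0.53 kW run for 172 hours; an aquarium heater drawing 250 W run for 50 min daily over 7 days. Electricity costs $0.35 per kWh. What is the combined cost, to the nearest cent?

$123.81

window air conditioner: Runtime = 24 h × 8 = 192 h
window air conditioner: 1.36 kW × 192 h = 261.12 kWh
sump pump: 0.53 kW × 172 h = 91.16 kWh
aquarium heater: Runtime = 50 min × 7 = 350 min = 5.833333… h
aquarium heater: 0.25 kW × 5.833333… h = 1.458333… kWh
Total energy = 353.738333… kWh
Cost = 353.738333… × $0.35 = $123.81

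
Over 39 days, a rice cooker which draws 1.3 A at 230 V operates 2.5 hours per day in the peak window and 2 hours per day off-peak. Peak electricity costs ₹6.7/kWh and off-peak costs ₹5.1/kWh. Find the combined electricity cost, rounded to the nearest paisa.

₹314.26

Power = 1.3 A × 230 V = 299 W = 0.299 kW
Peak energy = 0.299 kW × 2.5 h × 39 = 29.1525 kWh
Off-peak energy = 0.299 kW × 2 h × 39 = 23.322 kWh
Cost = 29.1525 × ₹6.7 + 23.322 × ₹5.1 = ₹195.32175 + ₹118.9422 = ₹314.26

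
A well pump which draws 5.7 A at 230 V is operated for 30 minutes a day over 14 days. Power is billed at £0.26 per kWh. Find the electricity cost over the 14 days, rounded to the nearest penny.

Power = 5.7 A × 230 V = 1311 W = 1.311 kW
Runtime = 30 min × 14 = 420 min = 7 h
Energy = 1.311 kW × 7 h = 9.177 kWh
Cost = 9.177 kWh × £0.26/kWh = £2.39

£2.39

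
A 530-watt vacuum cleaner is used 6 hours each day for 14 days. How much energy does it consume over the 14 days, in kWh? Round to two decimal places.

Runtime = 6 h/day × 14 days = 84 h
Energy = 0.53 kW × 84 h = 44.52 kWh

44.52 kWh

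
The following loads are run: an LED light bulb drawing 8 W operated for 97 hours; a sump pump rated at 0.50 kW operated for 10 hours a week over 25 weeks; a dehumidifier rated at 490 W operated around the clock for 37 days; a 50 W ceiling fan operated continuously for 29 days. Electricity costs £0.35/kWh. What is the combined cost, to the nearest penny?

LED light bulb: 0.008 kW × 97 h = 0.776 kWh
sump pump: Runtime = 10 h/week × 25 weeks = 250 h
sump pump: 0.5 kW × 250 h = 125 kWh
dehumidifier: Runtime = 24 h × 37 = 888 h
dehumidifier: 0.49 kW × 888 h = 435.12 kWh
ceiling fan: Runtime = 24 h × 29 = 696 h
ceiling fan: 0.05 kW × 696 h = 34.8 kWh
Total energy = 595.696 kWh
Cost = 595.696 × £0.35 = £208.49

£208.49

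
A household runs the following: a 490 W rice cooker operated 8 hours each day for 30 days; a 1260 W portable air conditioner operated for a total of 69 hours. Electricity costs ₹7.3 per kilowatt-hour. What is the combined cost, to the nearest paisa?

₹1493.14

rice cooker: Runtime = 8 h/day × 30 days = 240 h
rice cooker: 0.49 kW × 240 h = 117.6 kWh
portable air conditioner: 1.26 kW × 69 h = 86.94 kWh
Total energy = 204.54 kWh
Cost = 204.54 × ₹7.3 = ₹1493.14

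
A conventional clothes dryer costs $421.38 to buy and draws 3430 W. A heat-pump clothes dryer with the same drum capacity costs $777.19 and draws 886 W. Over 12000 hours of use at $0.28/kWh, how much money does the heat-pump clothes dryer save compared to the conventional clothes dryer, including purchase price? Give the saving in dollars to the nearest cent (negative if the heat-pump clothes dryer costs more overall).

$8192.03

conventional clothes dryer: $421.38 + (3430/1000) kW × 12000 h × $0.28 = $421.38 + $11524.8 = $11946.18
heat-pump clothes dryer: $777.19 + (886/1000) kW × 12000 h × $0.28 = $777.19 + $2976.96 = $3754.15
Saving = $11946.18 − $3754.15 = $8192.03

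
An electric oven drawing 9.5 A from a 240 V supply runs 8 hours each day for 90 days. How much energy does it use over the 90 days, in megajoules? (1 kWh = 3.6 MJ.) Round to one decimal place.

Power = 9.5 A × 240 V = 2280 W = 2.28 kW
Runtime = 8 h/day × 90 days = 720 h
Energy = 2.28 kW × 720 h = 1641.6 kWh
= 1641.6 × 3.6 MJ = 5909.8 MJ

5909.8 MJ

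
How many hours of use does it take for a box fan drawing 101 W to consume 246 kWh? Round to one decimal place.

Hours = 246 kWh ÷ 0.101 kW = 2435.6 h

2435.6 h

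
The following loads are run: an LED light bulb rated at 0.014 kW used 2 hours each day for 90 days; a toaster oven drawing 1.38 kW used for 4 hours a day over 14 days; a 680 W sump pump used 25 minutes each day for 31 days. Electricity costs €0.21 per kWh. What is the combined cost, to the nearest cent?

€18.60

LED light bulb: Runtime = 2 h/day × 90 days = 180 h
LED light bulb: 0.014 kW × 180 h = 2.52 kWh
toaster oven: Runtime = 4 h/day × 14 days = 56 h
toaster oven: 1.38 kW × 56 h = 77.28 kWh
sump pump: Runtime = 25 min × 31 = 775 min = 12.916666… h
sump pump: 0.68 kW × 12.916666… h = 8.783333… kWh
Total energy = 88.583333… kWh
Cost = 88.583333… × €0.21 = €18.60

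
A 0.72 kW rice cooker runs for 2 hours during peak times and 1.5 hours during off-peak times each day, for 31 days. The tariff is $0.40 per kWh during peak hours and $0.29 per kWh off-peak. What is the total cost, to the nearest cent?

$27.57

Peak energy = 0.72 kW × 2 h × 31 = 44.64 kWh
Off-peak energy = 0.72 kW × 1.5 h × 31 = 33.48 kWh
Cost = 44.64 × $0.40 + 33.48 × $0.29 = $17.856 + $9.7092 = $27.57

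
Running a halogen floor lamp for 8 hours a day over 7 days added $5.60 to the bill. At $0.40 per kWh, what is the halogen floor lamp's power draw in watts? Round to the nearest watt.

Energy = $5.60 ÷ $0.40/kWh = 14 kWh
Runtime = 8 h/day × 7 days = 56 h
Power = 14 kWh ÷ 56 h = 0.25 kW = 250 W

250 W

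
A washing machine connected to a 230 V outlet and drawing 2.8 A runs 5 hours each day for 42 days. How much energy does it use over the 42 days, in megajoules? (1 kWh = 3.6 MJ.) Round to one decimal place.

486.9 MJ

Power = 2.8 A × 230 V = 644 W = 0.644 kW
Runtime = 5 h/day × 42 days = 210 h
Energy = 0.644 kW × 210 h = 135.24 kWh
= 135.24 × 3.6 MJ = 486.9 MJ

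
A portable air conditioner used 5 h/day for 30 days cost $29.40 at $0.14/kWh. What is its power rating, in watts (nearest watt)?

1400 W

Energy = $29.40 ÷ $0.14/kWh = 210 kWh
Runtime = 5 h/day × 30 days = 150 h
Power = 210 kWh ÷ 150 h = 1.4 kW = 1400 W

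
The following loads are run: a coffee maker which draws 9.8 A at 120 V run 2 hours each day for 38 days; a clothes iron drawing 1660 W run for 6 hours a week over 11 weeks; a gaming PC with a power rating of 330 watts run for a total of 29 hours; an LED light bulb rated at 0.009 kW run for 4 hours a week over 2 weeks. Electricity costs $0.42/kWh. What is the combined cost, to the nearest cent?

coffee maker: Power = 9.8 A × 120 V = 1176 W = 1.176 kW
coffee maker: Runtime = 2 h/day × 38 days = 76 h
coffee maker: 1.176 kW × 76 h = 89.376 kWh
clothes iron: Runtime = 6 h/week × 11 weeks = 66 h
clothes iron: 1.66 kW × 66 h = 109.56 kWh
gaming PC: 0.33 kW × 29 h = 9.57 kWh
LED light bulb: Runtime = 4 h/week × 2 weeks = 8 h
LED light bulb: 0.009 kW × 8 h = 0.072 kWh
Total energy = 208.578 kWh
Cost = 208.578 × $0.42 = $87.60

$87.60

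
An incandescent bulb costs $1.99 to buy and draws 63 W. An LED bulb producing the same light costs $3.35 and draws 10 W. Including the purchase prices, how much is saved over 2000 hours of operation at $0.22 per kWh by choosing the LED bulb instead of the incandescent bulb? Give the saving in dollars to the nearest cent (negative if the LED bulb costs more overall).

incandescent bulb: $1.99 + (63/1000) kW × 2000 h × $0.22 = $1.99 + $27.72 = $29.71
LED bulb: $3.35 + (10/1000) kW × 2000 h × $0.22 = $3.35 + $4.4 = $7.75
Saving = $29.71 − $7.75 = $21.96

$21.96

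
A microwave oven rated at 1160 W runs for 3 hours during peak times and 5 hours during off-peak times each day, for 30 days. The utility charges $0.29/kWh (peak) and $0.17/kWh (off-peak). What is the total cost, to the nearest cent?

Peak energy = 1.16 kW × 3 h × 30 = 104.4 kWh
Off-peak energy = 1.16 kW × 5 h × 30 = 174 kWh
Cost = 104.4 × $0.29 + 174 × $0.17 = $30.276 + $29.58 = $59.86

$59.86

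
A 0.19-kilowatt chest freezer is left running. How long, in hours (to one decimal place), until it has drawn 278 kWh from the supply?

1463.2 h

Hours = 278 kWh ÷ 0.19 kW = 1463.2 h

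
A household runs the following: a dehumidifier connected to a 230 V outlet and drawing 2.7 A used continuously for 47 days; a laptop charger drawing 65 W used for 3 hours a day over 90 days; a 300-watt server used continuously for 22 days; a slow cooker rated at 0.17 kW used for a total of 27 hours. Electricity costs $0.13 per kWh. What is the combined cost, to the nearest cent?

dehumidifier: Power = 2.7 A × 230 V = 621 W = 0.621 kW
dehumidifier: Runtime = 24 h × 47 = 1128 h
dehumidifier: 0.621 kW × 1128 h = 700.488 kWh
laptop charger: Runtime = 3 h/day × 90 days = 270 h
laptop charger: 0.065 kW × 270 h = 17.55 kWh
server: Runtime = 24 h × 22 = 528 h
server: 0.3 kW × 528 h = 158.4 kWh
slow cooker: 0.17 kW × 27 h = 4.59 kWh
Total energy = 881.028 kWh
Cost = 881.028 × $0.13 = $114.53

$114.53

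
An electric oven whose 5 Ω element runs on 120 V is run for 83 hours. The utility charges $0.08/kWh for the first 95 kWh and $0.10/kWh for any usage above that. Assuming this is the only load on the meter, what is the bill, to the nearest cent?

$22.00

Power = V²/R = 120²/5 = 2880 W = 2.88 kW
Energy = 2.88 kW × 83 h = 239.04 kWh
Tier 1 (0–95 kWh): 95 × $0.08 = $7.6
Above 95 kWh: 144.04 × $0.10 = $14.404
Bill = $22.00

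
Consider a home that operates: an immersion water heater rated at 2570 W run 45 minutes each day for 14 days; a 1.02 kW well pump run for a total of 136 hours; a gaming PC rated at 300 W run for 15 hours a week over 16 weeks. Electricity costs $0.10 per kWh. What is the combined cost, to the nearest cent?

$23.77

immersion water heater: Runtime = 45 min × 14 = 630 min = 10.5 h
immersion water heater: 2.57 kW × 10.5 h = 26.985 kWh
well pump: 1.02 kW × 136 h = 138.72 kWh
gaming PC: Runtime = 15 h/week × 16 weeks = 240 h
gaming PC: 0.3 kW × 240 h = 72 kWh
Total energy = 237.705 kWh
Cost = 237.705 × $0.10 = $23.77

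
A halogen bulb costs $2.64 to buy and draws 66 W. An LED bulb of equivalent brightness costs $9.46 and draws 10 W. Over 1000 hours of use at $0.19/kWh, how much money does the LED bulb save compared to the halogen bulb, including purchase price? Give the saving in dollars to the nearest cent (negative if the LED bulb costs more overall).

halogen bulb: $2.64 + (66/1000) kW × 1000 h × $0.19 = $2.64 + $12.54 = $15.18
LED bulb: $9.46 + (10/1000) kW × 1000 h × $0.19 = $9.46 + $1.9 = $11.36
Saving = $15.18 − $11.36 = $3.82

$3.82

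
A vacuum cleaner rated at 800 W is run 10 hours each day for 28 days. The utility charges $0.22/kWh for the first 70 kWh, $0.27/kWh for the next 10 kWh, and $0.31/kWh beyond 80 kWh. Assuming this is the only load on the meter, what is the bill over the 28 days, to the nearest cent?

$62.74

Runtime = 10 h/day × 28 days = 280 h
Energy = 0.8 kW × 280 h = 224 kWh
Tier 1 (0–70 kWh): 70 × $0.22 = $15.4
Tier 2 (70–80 kWh): 10 × $0.27 = $2.7
Above 80 kWh: 144 × $0.31 = $44.64
Bill = $62.74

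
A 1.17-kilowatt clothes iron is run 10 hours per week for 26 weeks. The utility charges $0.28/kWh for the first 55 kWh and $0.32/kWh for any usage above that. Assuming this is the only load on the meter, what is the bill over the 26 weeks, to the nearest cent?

Runtime = 10 h/week × 26 weeks = 260 h
Energy = 1.17 kW × 260 h = 304.2 kWh
Tier 1 (0–55 kWh): 55 × $0.28 = $15.4
Above 55 kWh: 249.2 × $0.32 = $79.744
Bill = $95.14

$95.14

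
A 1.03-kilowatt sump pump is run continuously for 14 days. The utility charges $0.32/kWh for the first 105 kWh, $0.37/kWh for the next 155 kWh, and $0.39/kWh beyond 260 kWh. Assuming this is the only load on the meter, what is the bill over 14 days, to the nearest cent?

Runtime = 24 h × 14 = 336 h
Energy = 1.03 kW × 336 h = 346.08 kWh
Tier 1 (0–105 kWh): 105 × $0.32 = $33.6
Tier 2 (105–260 kWh): 155 × $0.37 = $57.35
Above 260 kWh: 86.08 × $0.39 = $33.5712
Bill = $124.52

$124.52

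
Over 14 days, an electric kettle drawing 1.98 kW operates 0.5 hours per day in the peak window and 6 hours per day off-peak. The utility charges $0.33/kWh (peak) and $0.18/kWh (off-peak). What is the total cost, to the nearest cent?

Peak energy = 1.98 kW × 0.5 h × 14 = 13.86 kWh
Off-peak energy = 1.98 kW × 6 h × 14 = 166.32 kWh
Cost = 13.86 × $0.33 + 166.32 × $0.18 = $4.5738 + $29.9376 = $34.51

$34.51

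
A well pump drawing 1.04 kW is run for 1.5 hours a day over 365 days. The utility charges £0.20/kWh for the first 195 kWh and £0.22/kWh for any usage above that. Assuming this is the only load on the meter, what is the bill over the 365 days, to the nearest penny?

£121.37

Runtime = 1.5 h/day × 365 days = 547.5 h
Energy = 1.04 kW × 547.5 h = 569.4 kWh
Tier 1 (0–195 kWh): 195 × £0.20 = £39
Above 195 kWh: 374.4 × £0.22 = £82.368
Bill = £121.37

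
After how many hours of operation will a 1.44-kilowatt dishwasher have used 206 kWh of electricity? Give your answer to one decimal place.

143.1 h

Hours = 206 kWh ÷ 1.44 kW = 143.1 h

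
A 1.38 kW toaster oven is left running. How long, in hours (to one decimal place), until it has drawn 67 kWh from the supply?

Hours = 67 kWh ÷ 1.38 kW = 48.6 h

48.6 h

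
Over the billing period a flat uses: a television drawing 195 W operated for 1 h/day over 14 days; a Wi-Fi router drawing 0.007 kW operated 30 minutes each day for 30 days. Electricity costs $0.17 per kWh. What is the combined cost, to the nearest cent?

$0.48

television: Runtime = 1 h/day × 14 days = 14 h
television: 0.195 kW × 14 h = 2.73 kWh
Wi-Fi router: Runtime = 30 min × 30 = 900 min = 15 h
Wi-Fi router: 0.007 kW × 15 h = 0.105 kWh
Total energy = 2.835 kWh
Cost = 2.835 × $0.17 = $0.48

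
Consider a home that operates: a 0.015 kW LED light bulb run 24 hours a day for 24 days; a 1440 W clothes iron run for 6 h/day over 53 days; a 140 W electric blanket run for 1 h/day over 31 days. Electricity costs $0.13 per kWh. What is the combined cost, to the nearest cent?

$61.22

LED light bulb: Runtime = 24 h × 24 = 576 h
LED light bulb: 0.015 kW × 576 h = 8.64 kWh
clothes iron: Runtime = 6 h/day × 53 days = 318 h
clothes iron: 1.44 kW × 318 h = 457.92 kWh
electric blanket: Runtime = 1 h/day × 31 days = 31 h
electric blanket: 0.14 kW × 31 h = 4.34 kWh
Total energy = 470.9 kWh
Cost = 470.9 × $0.13 = $61.22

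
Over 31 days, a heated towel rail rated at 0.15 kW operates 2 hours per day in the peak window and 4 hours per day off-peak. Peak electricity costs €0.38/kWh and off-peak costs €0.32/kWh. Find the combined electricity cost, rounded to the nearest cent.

Peak energy = 0.15 kW × 2 h × 31 = 9.3 kWh
Off-peak energy = 0.15 kW × 4 h × 31 = 18.6 kWh
Cost = 9.3 × €0.38 + 18.6 × €0.32 = €3.534 + €5.952 = €9.49

€9.49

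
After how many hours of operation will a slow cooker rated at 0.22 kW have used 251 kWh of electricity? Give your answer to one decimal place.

Hours = 251 kWh ÷ 0.22 kW = 1140.9 h

1140.9 h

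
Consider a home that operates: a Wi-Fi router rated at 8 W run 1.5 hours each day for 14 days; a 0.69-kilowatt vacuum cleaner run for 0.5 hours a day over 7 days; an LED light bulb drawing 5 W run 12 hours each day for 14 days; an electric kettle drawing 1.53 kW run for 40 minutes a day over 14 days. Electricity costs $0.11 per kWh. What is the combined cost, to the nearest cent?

Wi-Fi router: Runtime = 1.5 h/day × 14 days = 21 h
Wi-Fi router: 0.008 kW × 21 h = 0.168 kWh
vacuum cleaner: Runtime = 0.5 h/day × 7 days = 3.5 h
vacuum cleaner: 0.69 kW × 3.5 h = 2.415 kWh
LED light bulb: Runtime = 12 h/day × 14 days = 168 h
LED light bulb: 0.005 kW × 168 h = 0.84 kWh
electric kettle: Runtime = 40 min × 14 = 560 min = 9.333333… h
electric kettle: 1.53 kW × 9.333333… h = 14.28 kWh
Total energy = 17.703 kWh
Cost = 17.703 × $0.11 = $1.95

$1.95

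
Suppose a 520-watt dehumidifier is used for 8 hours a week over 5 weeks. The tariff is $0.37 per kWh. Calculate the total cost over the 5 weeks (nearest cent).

$7.70

Runtime = 8 h/week × 5 weeks = 40 h
Energy = 0.52 kW × 40 h = 20.8 kWh
Cost = 20.8 kWh × $0.37/kWh = $7.70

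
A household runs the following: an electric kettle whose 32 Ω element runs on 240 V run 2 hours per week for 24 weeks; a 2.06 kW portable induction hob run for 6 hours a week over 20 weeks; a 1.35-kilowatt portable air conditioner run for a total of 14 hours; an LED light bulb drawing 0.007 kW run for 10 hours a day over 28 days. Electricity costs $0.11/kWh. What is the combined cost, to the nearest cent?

electric kettle: Power = V²/R = 240²/32 = 1800 W = 1.8 kW
electric kettle: Runtime = 2 h/week × 24 weeks = 48 h
electric kettle: 1.8 kW × 48 h = 86.4 kWh
portable induction hob: Runtime = 6 h/week × 20 weeks = 120 h
portable induction hob: 2.06 kW × 120 h = 247.2 kWh
portable air conditioner: 1.35 kW × 14 h = 18.9 kWh
LED light bulb: Runtime = 10 h/day × 28 days = 280 h
LED light bulb: 0.007 kW × 280 h = 1.96 kWh
Total energy = 354.46 kWh
Cost = 354.46 × $0.11 = $38.99

$38.99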